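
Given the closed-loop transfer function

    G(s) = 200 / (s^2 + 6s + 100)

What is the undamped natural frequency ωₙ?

Compare the denominator to the standard form s^2 + 2ζωₙs + ωₙ².
ωₙ² = 100, so ωₙ = 10 rad/s.

ωₙ = 10 rad/s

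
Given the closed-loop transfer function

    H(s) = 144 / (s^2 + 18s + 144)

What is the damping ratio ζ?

ζ = 0.75

Compare the denominator to the standard form s^2 + 2ζωₙs + ωₙ².
ωₙ² = 144, so ωₙ = 12 rad/s.
2ζωₙ = 18, so ζ = 18/(2·12) = 0.75.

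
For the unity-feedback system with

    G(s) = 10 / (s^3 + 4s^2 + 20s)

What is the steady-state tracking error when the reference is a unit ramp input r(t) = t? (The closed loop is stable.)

e_ss = 2

G(s) has one pole at the origin.
This is a Type 1 system. Kv = lim_{s→0} s·G(s) = 10/20 = 1/2.
e_ss = 1/Kv = 1/(1/2) = 2.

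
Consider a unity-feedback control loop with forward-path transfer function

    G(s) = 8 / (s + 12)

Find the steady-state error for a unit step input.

e_ss = 0.6000

G(s) has no poles at the origin.
This is a Type 0 system. Kp = lim_{s→0} G(s) = 8/12 = 2/3.
e_ss = 1/(1 + Kp) = 1/(1 + 2/3) = 3/5 ≈ 0.6000.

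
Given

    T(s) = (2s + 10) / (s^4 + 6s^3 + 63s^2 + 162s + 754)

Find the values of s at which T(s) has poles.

s = -2 + 5j, -2 - 5j, -1 + 5j, -1 - 5j

The poles are the roots of the denominator s^4 + 6s^3 + 63s^2 + 162s + 754 = 0.
No real roots exist; factor into two real quadratics: (s^2 + 4s + 29)(s^2 + 2s + 26) = 0.
Each quadratic gives a conjugate pair via the quadratic formula.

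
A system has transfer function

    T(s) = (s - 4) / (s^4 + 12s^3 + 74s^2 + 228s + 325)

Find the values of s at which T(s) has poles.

s = -3 ± 2j, -3 ± 4j

The poles are the roots of the denominator s^4 + 12s^3 + 74s^2 + 228s + 325 = 0.
No real roots exist; factor into two real quadratics: (s^2 + 6s + 13)(s^2 + 6s + 25) = 0.
Each quadratic gives a conjugate pair via the quadratic formula.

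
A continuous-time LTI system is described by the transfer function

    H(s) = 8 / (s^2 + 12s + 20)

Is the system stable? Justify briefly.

The denominator s^2 + 12s + 20 factors as (s + 10)(s + 2), giving poles at s = -10, -2.
Since all poles lie strictly in the left half-plane, the system is stable.

stable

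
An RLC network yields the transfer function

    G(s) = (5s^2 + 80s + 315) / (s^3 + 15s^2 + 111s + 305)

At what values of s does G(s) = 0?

s = -7, -9

Set the numerator to zero: 5s^2 + 80s + 315 = 0, i.e. 5·(s^2 + 16s + 63) = 0.
Factoring: (s + 7)(s + 9) = 0.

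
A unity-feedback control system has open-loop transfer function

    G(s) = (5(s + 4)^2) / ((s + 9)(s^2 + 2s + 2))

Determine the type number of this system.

Type 0

The denominator has no factor of s at the origin — no free integrator — so this is a Type 0 system.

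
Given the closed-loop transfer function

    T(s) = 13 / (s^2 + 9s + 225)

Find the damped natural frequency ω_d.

ω_d ≈ 14.31 rad/s

Comparing s^2 + 9s + 225 to s^2 + 2ζωₙs + ωₙ²: ωₙ = 15 rad/s and ζ = 9/(2·15) = 0.3.
ζωₙ = 9/2 = 4.5, so ω_d = ωₙ√(1−ζ²) = √(ωₙ² − (ζωₙ)²) = √(225 − 4.5²) = √204.75 ≈ 14.31 rad/s.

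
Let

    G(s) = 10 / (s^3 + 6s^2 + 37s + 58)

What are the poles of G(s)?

The poles are the roots of the denominator s^3 + 6s^2 + 37s + 58 = 0.
Trying s = -2: the polynomial evaluates to 0, so (s + 2) is a factor.
Dividing out leaves s^2 + 4s + 29 = 0.
The quadratic formula then gives s = -2 ± 5j.

s = -2 ± 5j, -2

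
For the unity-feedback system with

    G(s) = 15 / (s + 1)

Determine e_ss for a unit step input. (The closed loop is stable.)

G(s) has no poles at the origin.
This is a Type 0 system. Kp = lim_{s→0} G(s) = 15/1.
e_ss = 1/(1 + Kp) = 1/(1 + 15) = 1/16 ≈ 0.06250.

e_ss = 0.06250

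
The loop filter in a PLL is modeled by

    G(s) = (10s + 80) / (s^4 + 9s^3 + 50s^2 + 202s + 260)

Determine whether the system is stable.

The denominator s^4 + 9s^3 + 50s^2 + 202s + 260 factors as (s + 5)(s + 2)(s^2 + 2s + 26), giving poles at s = -5, -2, -1 ± 5j.
Since all poles lie strictly in the left half-plane, the system is stable.

stable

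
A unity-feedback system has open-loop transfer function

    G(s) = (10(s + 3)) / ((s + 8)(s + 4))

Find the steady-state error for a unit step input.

G(s) has no poles at the origin.
This is a Type 0 system. Kp = lim_{s→0} G(s) = 30/32 = 15/16.
e_ss = 1/(1 + Kp) = 1/(1 + 15/16) = 16/31 ≈ 0.5161.

e_ss = 0.5161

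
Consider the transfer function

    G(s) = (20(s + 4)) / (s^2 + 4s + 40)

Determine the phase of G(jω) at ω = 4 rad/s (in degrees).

∠G(j4) ≈ 11.31°

At s = j4: numerator = 80 + j80, denominator = 24 + j16.
∠G = ∠num − ∠den = 45° − (33.690°) = 11.31°.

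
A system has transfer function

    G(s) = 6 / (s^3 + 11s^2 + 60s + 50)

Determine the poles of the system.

The poles are the roots of the denominator s^3 + 11s^2 + 60s + 50 = 0.
Trying s = -1: the polynomial evaluates to 0, so (s + 1) is a factor.
Dividing out leaves s^2 + 10s + 50 = 0.
The quadratic formula then gives s = -5 ± 5j.

s = -1, -5 ± 5j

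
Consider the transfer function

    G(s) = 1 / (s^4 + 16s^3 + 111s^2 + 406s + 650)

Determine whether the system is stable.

stable

The denominator s^4 + 16s^3 + 111s^2 + 406s + 650 factors as (s^2 + 6s + 25)(s^2 + 10s + 26), giving poles at s = -3 ± 4j, -5 ± j.
Since all poles lie strictly in the left half-plane, the system is stable.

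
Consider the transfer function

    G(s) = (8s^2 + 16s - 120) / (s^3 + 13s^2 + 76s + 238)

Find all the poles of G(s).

s = -3 + 5j, -3 - 5j, -7

The poles are the roots of the denominator s^3 + 13s^2 + 76s + 238 = 0.
Trying s = -7: the polynomial evaluates to 0, so (s + 7) is a factor.
Dividing out leaves s^2 + 6s + 34 = 0.
The quadratic formula then gives s = -3 ± 5j.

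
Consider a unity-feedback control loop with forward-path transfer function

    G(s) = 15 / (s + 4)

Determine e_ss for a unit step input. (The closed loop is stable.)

e_ss = 0.2105

G(s) has no poles at the origin.
This is a Type 0 system. Kp = lim_{s→0} G(s) = 15/4.
e_ss = 1/(1 + Kp) = 1/(1 + 15/4) = 4/19 ≈ 0.2105.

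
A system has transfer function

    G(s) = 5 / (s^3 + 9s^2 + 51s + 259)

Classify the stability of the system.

The denominator s^3 + 9s^2 + 51s + 259 factors as (s + 7)(s^2 + 2s + 37), giving poles at s = -7, -1 ± 6j.
Since all poles lie strictly in the left half-plane, the system is stable.

stable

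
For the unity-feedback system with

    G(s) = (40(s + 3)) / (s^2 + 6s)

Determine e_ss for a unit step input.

G(s) has one pole at the origin.
This is a Type 1 system; for a step input the steady-state error is zero.

e_ss = 0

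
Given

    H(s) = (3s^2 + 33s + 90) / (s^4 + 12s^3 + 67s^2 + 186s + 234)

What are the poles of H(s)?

s = -3 + 3j, -3 - 3j, -3 + 2j, -3 - 2j

The poles are the roots of the denominator s^4 + 12s^3 + 67s^2 + 186s + 234 = 0.
No real roots exist; factor into two real quadratics: (s^2 + 6s + 18)(s^2 + 6s + 13) = 0.
Each quadratic gives a conjugate pair via the quadratic formula.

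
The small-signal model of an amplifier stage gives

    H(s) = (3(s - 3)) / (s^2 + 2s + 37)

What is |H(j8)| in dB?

Substitute s = j8: numerator = -9 + j24, denominator = -27 + j16.
|H(j8)| = |-9 + j24| / |-27 + j16| = 25.632 / 31.385 ≈ 0.8167.
In decibels: 20·log₁₀(0.8167) ≈ -1.76 dB.

|H(j8)|_dB ≈ -1.76 dB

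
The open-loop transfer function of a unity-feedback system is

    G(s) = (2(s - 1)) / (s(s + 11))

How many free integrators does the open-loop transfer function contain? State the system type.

The denominator has 1 factor of s at the origin (free integrator), so this is a Type 1 system.

Type 1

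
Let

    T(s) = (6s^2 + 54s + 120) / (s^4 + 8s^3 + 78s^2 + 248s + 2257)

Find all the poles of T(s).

The poles are the roots of the denominator s^4 + 8s^3 + 78s^2 + 248s + 2257 = 0.
No real roots exist; factor into two real quadratics: (s^2 - 2s + 37)(s^2 + 10s + 61) = 0.
Each quadratic gives a conjugate pair via the quadratic formula.

s = 1 + 6j, 1 - 6j, -5 + 6j, -5 - 6j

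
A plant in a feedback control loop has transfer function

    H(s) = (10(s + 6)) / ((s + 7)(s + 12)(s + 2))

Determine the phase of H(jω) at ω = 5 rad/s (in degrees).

At s = j5: numerator = 60 + j50, denominator = -357 + j485.
∠H = ∠num − ∠den = 39.806° − (126.36°) = -86.55°.

∠H(j5) ≈ -86.55°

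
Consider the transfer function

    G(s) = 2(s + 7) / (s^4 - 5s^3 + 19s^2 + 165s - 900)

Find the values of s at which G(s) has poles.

The poles are the roots of the denominator s^4 - 5s^3 + 19s^2 + 165s - 900 = 0.
Trying s = 4: the polynomial evaluates to 0, so (s - 4) is a factor.
Dividing out leaves s^3 - s^2 + 15s + 225 = 0.
This factors further as (s^2 - 6s + 45)(s + 5) = 0.

s = 3 ± 6j, 4, -5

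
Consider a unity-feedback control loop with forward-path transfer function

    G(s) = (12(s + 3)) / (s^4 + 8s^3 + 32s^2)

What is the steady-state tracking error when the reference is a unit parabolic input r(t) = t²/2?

G(s) has 2 poles at the origin.
This is a Type 2 system. Ka = lim_{s→0} s^2·G(s) = 36/32 = 9/8.
e_ss = 1/Ka = 1/(9/8) = 8/9 ≈ 0.8889.

e_ss = 0.8889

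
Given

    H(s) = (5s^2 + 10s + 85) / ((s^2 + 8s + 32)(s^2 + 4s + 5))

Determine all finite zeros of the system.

Set the numerator to zero: 5s^2 + 10s + 85 = 0, i.e. 5·(s^2 + 2s + 17) = 0.
Factoring: (s^2 + 2s + 17) = 0.

s = -1 + 4j, -1 - 4j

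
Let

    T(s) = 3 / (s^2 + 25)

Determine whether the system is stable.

marginally stable

The poles can be read from the denominator factors: s = 5j, -5j.
Since the simple pole(s) at s = 5j, -5j lie on the jω-axis with none in the right half-plane, the system is marginally stable.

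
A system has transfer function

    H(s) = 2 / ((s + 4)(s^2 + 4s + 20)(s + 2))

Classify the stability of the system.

stable

The poles can be read from the denominator factors: s = -4, -2 ± 4j, -2.
Since all poles lie strictly in the left half-plane, the system is stable.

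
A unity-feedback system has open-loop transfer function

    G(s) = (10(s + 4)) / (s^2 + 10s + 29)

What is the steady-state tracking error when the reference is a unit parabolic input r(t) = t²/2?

e_ss = ∞

G(s) has no poles at the origin.
This is a Type 0 system; Ka = lim_{s→0} s^2·G(s) = 0, so the steady-state error for a parabola input is infinite.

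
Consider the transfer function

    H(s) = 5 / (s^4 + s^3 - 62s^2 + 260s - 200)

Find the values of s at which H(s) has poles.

The poles are the roots of the denominator s^4 + s^3 - 62s^2 + 260s - 200 = 0.
Trying s = 1: the polynomial evaluates to 0, so (s - 1) is a factor.
Dividing out leaves s^3 + 2s^2 - 60s + 200 = 0.
This factors further as (s + 10)(s^2 - 8s + 20) = 0.

s = 1, -10, 4 ± 2j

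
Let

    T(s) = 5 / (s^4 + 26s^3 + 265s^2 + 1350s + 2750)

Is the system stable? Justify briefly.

stable

The denominator s^4 + 26s^3 + 265s^2 + 1350s + 2750 factors as (s + 11)(s^2 + 10s + 50)(s + 5), giving poles at s = -11, -5 + 5j, -5 - 5j, -5.
Since all poles lie strictly in the left half-plane, the system is stable.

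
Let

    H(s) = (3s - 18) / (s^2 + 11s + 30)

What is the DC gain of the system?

H(0) = -3/5 ≈ -0.6000

Set s = 0: H(0) = (-18) / (30) = -3/5.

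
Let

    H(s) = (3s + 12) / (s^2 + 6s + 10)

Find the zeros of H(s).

Set the numerator to zero: 3s + 12 = 0, i.e. 3·(s + 4) = 0.
So s = -4.

s = -4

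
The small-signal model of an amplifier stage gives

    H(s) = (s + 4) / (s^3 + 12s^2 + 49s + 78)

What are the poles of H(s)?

The poles are the roots of the denominator s^3 + 12s^2 + 49s + 78 = 0.
Trying s = -6: the polynomial evaluates to 0, so (s + 6) is a factor.
Dividing out leaves s^2 + 6s + 13 = 0.
The quadratic formula then gives s = -3 ± 2j.

s = -3 ± 2j, -6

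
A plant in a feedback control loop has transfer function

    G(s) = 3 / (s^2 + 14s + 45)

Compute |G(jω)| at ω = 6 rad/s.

Substitute s = j6: numerator = 3, denominator = 9 + j84.
|G(j6)| = |3| / |9 + j84| = 3 / 84.481 ≈ 0.03551.

|G(j6)| ≈ 0.03551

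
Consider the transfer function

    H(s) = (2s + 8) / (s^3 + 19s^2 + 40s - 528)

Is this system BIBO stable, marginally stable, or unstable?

unstable

The denominator s^3 + 19s^2 + 40s - 528 factors as (s + 11)(s - 4)(s + 12), giving poles at s = -11, 4, -12.
Since the pole(s) at s = 4 lie in the right half-plane, the system is unstable.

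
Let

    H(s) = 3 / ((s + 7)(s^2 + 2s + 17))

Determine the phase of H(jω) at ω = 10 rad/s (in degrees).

∠H(j10) ≈ 138.5°

At s = j10: numerator = 3, denominator = -781 - j690.
∠H = ∠num − ∠den = 0° − (-138.54°) = 138.5°.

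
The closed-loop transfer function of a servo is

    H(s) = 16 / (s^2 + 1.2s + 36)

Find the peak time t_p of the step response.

t_p ≈ 0.5262 s

Comparing s^2 + 1.2s + 36 to s^2 + 2ζωₙs + ωₙ²: ωₙ = 6 rad/s and ζ = 1.2/(2·6) = 0.1.
ζωₙ = 1.2/2 = 0.6, so ω_d = ωₙ√(1−ζ²) = √(ωₙ² − (ζωₙ)²) = √(36 − 0.6²) = √35.64 ≈ 5.970 rad/s.
t_p = π/ω_d = π/5.970 ≈ 0.5262 s.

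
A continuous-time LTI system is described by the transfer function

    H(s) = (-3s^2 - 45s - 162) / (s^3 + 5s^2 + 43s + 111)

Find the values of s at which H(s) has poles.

The poles are the roots of the denominator s^3 + 5s^2 + 43s + 111 = 0.
Trying s = -3: the polynomial evaluates to 0, so (s + 3) is a factor.
Dividing out leaves s^2 + 2s + 37 = 0.
The quadratic formula then gives s = -1 ± 6j.

s = -1 ± 6j, -3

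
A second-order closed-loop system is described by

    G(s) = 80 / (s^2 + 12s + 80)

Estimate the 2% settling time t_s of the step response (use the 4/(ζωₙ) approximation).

Comparing s^2 + 12s + 80 to s^2 + 2ζωₙs + ωₙ²: ωₙ = √80 ≈ 8.944 rad/s and ζ = 12/(2·√80) ≈ 0.6708.
ζωₙ = 12/2 = 6, so t_s ≈ 4/(ζωₙ) = 4/6 ≈ 0.6667 s.

t_s ≈ 0.6667 s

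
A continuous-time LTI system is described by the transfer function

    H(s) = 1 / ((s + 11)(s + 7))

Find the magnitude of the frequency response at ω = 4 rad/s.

|H(j4)| ≈ 0.01060

Substitute s = j4: numerator = 1, denominator = 61 + j72.
|H(j4)| = |1| / |61 + j72| = 1 / 94.366 ≈ 0.01060.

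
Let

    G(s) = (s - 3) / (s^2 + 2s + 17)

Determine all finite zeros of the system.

s = 3

Set the numerator to zero: s - 3 = 0.
So s = 3.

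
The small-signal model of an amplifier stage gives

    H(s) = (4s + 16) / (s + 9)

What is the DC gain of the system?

Set s = 0: H(0) = (16) / (9) = 16/9.

H(0) = 16/9 ≈ 1.778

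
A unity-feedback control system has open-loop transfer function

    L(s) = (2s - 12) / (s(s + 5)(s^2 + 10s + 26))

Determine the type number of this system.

The denominator has 1 factor of s at the origin (free integrator), so this is a Type 1 system.

Type 1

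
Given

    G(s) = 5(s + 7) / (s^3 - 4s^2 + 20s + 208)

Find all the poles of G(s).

The poles are the roots of the denominator s^3 - 4s^2 + 20s + 208 = 0.
Trying s = -4: the polynomial evaluates to 0, so (s + 4) is a factor.
Dividing out leaves s^2 - 8s + 52 = 0.
The quadratic formula then gives s = 4 ± 6j.

s = 4 ± 6j, -4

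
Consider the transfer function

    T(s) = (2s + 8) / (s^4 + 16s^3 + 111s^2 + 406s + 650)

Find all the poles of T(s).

The poles are the roots of the denominator s^4 + 16s^3 + 111s^2 + 406s + 650 = 0.
No real roots exist; factor into two real quadratics: (s^2 + 10s + 26)(s^2 + 6s + 25) = 0.
Each quadratic gives a conjugate pair via the quadratic formula.

s = -5 + j, -5 - j, -3 + 4j, -3 - 4j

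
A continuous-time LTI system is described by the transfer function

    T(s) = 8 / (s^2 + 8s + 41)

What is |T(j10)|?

Substitute s = j10: numerator = 8, denominator = -59 + j80.
|T(j10)| = |8| / |-59 + j80| = 8 / 99.403 ≈ 0.08048.

|T(j10)| ≈ 0.08048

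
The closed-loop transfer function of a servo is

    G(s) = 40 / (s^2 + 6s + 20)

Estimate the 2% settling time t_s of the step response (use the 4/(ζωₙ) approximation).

Comparing s^2 + 6s + 20 to s^2 + 2ζωₙs + ωₙ²: ωₙ = √20 ≈ 4.472 rad/s and ζ = 6/(2·√20) ≈ 0.6708.
ζωₙ = 6/2 = 3, so t_s ≈ 4/(ζωₙ) = 4/3 ≈ 1.333 s.

t_s ≈ 1.333 s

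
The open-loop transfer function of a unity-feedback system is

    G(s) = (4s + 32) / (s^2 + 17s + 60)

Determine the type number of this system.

Type 0

The denominator has no factor of s at the origin — no free integrator — so this is a Type 0 system.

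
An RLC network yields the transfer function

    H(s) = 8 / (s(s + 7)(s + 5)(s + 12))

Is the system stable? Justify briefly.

marginally stable

The poles can be read from the denominator factors: s = 0, -7, -5, -12.
Since the simple pole(s) at s = 0 lie on the jω-axis with none in the right half-plane, the system is marginally stable.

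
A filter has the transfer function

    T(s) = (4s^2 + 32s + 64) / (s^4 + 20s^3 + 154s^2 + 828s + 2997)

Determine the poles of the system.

The poles are the roots of the denominator s^4 + 20s^3 + 154s^2 + 828s + 2997 = 0.
Trying s = -9: the polynomial evaluates to 0, so (s + 9) is a factor.
Dividing out leaves s^3 + 11s^2 + 55s + 333 = 0.
This factors further as (s^2 + 2s + 37)(s + 9) = 0.

s = -9, -1 + 6j, -1 - 6j, -9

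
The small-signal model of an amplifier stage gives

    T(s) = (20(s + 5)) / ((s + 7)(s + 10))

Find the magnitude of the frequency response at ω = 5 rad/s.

|T(j5)| ≈ 1.470

Substitute s = j5: numerator = 100 + j100, denominator = 45 + j85.
|T(j5)| = |100 + j100| / |45 + j85| = 141.42 / 96.177 ≈ 1.470.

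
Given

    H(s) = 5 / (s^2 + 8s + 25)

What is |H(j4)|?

|H(j4)| ≈ 0.1504

Substitute s = j4: numerator = 5, denominator = 9 + j32.
|H(j4)| = |5| / |9 + j32| = 5 / 33.242 ≈ 0.1504.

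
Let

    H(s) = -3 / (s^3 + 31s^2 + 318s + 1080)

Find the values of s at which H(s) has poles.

The poles are the roots of the denominator s^3 + 31s^2 + 318s + 1080 = 0.
Trying s = -12: the polynomial evaluates to 0, so (s + 12) is a factor.
Dividing out leaves s^2 + 19s + 90 = 0.
Factoring the quadratic: (s + 9)(s + 10) = 0.

s = -12, -9, -10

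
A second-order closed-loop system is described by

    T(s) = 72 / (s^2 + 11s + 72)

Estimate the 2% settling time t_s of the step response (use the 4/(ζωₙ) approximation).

Comparing s^2 + 11s + 72 to s^2 + 2ζωₙs + ωₙ²: ωₙ = √72 ≈ 8.485 rad/s and ζ = 11/(2·√72) ≈ 0.6482.
ζωₙ = 11/2 = 5.5, so t_s ≈ 4/(ζωₙ) = 4/5.5 ≈ 0.7273 s.

t_s ≈ 0.7273 s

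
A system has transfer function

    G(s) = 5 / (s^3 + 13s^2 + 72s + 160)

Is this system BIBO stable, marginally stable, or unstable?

The denominator s^3 + 13s^2 + 72s + 160 factors as (s + 5)(s^2 + 8s + 32), giving poles at s = -5, -4 + 4j, -4 - 4j.
Since all poles lie strictly in the left half-plane, the system is stable.

stable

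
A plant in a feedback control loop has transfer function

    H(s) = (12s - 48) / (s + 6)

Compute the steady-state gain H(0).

Set s = 0: H(0) = (-48) / (6) = -8.

H(0) = -8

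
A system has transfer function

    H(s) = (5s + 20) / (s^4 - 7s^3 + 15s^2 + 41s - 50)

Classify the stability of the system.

The denominator s^4 - 7s^3 + 15s^2 + 41s - 50 factors as (s - 1)(s^2 - 8s + 25)(s + 2), giving poles at s = 1, 4 ± 3j, -2.
Since the pole(s) at s = 1, 4 + 3j, 4 - 3j lie in the right half-plane, the system is unstable.

unstable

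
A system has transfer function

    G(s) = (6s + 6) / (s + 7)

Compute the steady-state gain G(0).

G(0) = 6/7 ≈ 0.8571

Set s = 0: G(0) = (6) / (7) = 6/7.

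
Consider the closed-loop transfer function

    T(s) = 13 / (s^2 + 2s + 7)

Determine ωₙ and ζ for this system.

ωₙ ≈ 2.646 rad/s, ζ ≈ 0.3780

Compare the denominator to the standard form s^2 + 2ζωₙs + ωₙ².
ωₙ² = 7, so ωₙ = √7 ≈ 2.646 rad/s.
2ζωₙ = 2, so ζ = 2/(2·√7) ≈ 0.3780.
With ζ = 0.3780 the response is underdamped.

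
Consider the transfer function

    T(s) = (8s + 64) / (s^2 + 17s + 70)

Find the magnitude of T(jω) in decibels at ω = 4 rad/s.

|T(j4)|_dB ≈ -1.68 dB

Substitute s = j4: numerator = 64 + j32, denominator = 54 + j68.
|T(j4)| = |64 + j32| / |54 + j68| = 71.554 / 86.833 ≈ 0.8240.
In decibels: 20·log₁₀(0.8240) ≈ -1.68 dB.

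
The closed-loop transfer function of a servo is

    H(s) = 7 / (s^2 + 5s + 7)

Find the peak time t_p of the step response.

Comparing s^2 + 5s + 7 to s^2 + 2ζωₙs + ωₙ²: ωₙ = √7 ≈ 2.646 rad/s and ζ = 5/(2·√7) ≈ 0.9449.
ζωₙ = 5/2 = 2.5, so ω_d = ωₙ√(1−ζ²) = √(ωₙ² − (ζωₙ)²) = √(7 − 2.5²) = √0.75 ≈ 0.8660 rad/s.
t_p = π/ω_d = π/0.8660 ≈ 3.628 s.

t_p ≈ 3.628 s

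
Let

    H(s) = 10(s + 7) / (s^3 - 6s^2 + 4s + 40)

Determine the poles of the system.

The poles are the roots of the denominator s^3 - 6s^2 + 4s + 40 = 0.
Trying s = -2: the polynomial evaluates to 0, so (s + 2) is a factor.
Dividing out leaves s^2 - 8s + 20 = 0.
The quadratic formula then gives s = 4 ± 2j.

s = 4 ± 2j, -2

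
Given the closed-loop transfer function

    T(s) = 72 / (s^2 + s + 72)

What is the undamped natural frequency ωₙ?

Compare the denominator to the standard form s^2 + 2ζωₙs + ωₙ².
ωₙ² = 72, so ωₙ = √72 ≈ 8.485 rad/s.

ωₙ ≈ 8.485 rad/s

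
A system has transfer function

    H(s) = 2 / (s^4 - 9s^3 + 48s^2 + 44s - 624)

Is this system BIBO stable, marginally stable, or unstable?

unstable

The denominator s^4 - 9s^3 + 48s^2 + 44s - 624 factors as (s + 3)(s^2 - 8s + 52)(s - 4), giving poles at s = -3, 4 + 6j, 4 - 6j, 4.
Since the pole(s) at s = 4 ± 6j, 4 lie in the right half-plane, the system is unstable.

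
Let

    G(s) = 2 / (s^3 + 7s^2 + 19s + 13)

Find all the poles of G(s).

s = -3 + 2j, -3 - 2j, -1

The poles are the roots of the denominator s^3 + 7s^2 + 19s + 13 = 0.
Trying s = -1: the polynomial evaluates to 0, so (s + 1) is a factor.
Dividing out leaves s^2 + 6s + 13 = 0.
The quadratic formula then gives s = -3 ± 2j.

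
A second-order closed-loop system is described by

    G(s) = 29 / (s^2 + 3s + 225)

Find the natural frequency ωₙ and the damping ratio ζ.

Compare the denominator to the standard form s^2 + 2ζωₙs + ωₙ².
ωₙ² = 225, so ωₙ = 15 rad/s.
2ζωₙ = 3, so ζ = 3/(2·15) = 0.1.

ωₙ = 15 rad/s, ζ = 0.1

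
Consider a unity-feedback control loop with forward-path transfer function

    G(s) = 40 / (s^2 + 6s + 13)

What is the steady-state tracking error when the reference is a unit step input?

G(s) has no poles at the origin.
This is a Type 0 system. Kp = lim_{s→0} G(s) = 40/13.
e_ss = 1/(1 + Kp) = 1/(1 + 40/13) = 13/53 ≈ 0.2453.

e_ss = 0.2453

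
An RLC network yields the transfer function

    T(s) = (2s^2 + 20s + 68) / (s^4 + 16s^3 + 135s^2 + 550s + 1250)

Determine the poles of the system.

The poles are the roots of the denominator s^4 + 16s^3 + 135s^2 + 550s + 1250 = 0.
No real roots exist; factor into two real quadratics: (s^2 + 10s + 50)(s^2 + 6s + 25) = 0.
Each quadratic gives a conjugate pair via the quadratic formula.

s = -5 + 5j, -5 - 5j, -3 + 4j, -3 - 4j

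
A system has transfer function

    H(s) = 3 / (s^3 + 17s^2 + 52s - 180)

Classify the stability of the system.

unstable

The denominator s^3 + 17s^2 + 52s - 180 factors as (s - 2)(s + 9)(s + 10), giving poles at s = 2, -9, -10.
Since the pole(s) at s = 2 lie in the right half-plane, the system is unstable.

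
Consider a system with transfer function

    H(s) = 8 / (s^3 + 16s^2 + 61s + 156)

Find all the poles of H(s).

s = -2 ± 3j, -12

The poles are the roots of the denominator s^3 + 16s^2 + 61s + 156 = 0.
Trying s = -12: the polynomial evaluates to 0, so (s + 12) is a factor.
Dividing out leaves s^2 + 4s + 13 = 0.
The quadratic formula then gives s = -2 ± 3j.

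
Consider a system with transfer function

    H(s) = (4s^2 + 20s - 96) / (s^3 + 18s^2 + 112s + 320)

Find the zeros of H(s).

s = 3, -8

Set the numerator to zero: 4s^2 + 20s - 96 = 0, i.e. 4·(s^2 + 5s - 24) = 0.
Factoring: (s - 3)(s + 8) = 0.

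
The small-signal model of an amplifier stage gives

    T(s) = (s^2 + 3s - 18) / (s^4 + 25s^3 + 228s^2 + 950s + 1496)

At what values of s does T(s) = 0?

s = -6, 3

Set the numerator to zero: s^2 + 3s - 18 = 0.
Factoring: (s + 6)(s - 3) = 0.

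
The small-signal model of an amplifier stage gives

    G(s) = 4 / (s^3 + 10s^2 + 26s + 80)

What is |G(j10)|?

|G(j10)| ≈ 0.003388

Substitute s = j10: numerator = 4, denominator = -920 - j740.
|G(j10)| = |4| / |-920 - j740| = 4 / 1180.7 ≈ 0.003388.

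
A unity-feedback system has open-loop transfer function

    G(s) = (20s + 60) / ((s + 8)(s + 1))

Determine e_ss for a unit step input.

e_ss = 0.1176

G(s) has no poles at the origin.
This is a Type 0 system. Kp = lim_{s→0} G(s) = 60/8 = 15/2.
e_ss = 1/(1 + Kp) = 1/(1 + 15/2) = 2/17 ≈ 0.1176.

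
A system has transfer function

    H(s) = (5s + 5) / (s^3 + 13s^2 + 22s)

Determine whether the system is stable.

The denominator s^3 + 13s^2 + 22s factors as s(s + 11)(s + 2), giving poles at s = 0, -11, -2.
Since the simple pole(s) at s = 0 lie on the jω-axis with none in the right half-plane, the system is marginally stable.

marginally stable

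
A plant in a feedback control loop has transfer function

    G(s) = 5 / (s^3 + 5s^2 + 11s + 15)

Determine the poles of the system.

s = -1 ± 2j, -3

The poles are the roots of the denominator s^3 + 5s^2 + 11s + 15 = 0.
Trying s = -3: the polynomial evaluates to 0, so (s + 3) is a factor.
Dividing out leaves s^2 + 2s + 5 = 0.
The quadratic formula then gives s = -1 ± 2j.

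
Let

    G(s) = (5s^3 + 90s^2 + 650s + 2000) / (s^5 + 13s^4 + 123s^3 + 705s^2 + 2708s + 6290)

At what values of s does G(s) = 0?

s = -5 ± 5j, -8

Set the numerator to zero: 5s^3 + 90s^2 + 650s + 2000 = 0, i.e. 5·(s^3 + 18s^2 + 130s + 400) = 0.
Factoring: (s^2 + 10s + 50)(s + 8) = 0.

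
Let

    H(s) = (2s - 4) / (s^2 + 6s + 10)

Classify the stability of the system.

stable

The poles can be read from the denominator factors: s = -3 ± j.
Since all poles lie strictly in the left half-plane, the system is stable.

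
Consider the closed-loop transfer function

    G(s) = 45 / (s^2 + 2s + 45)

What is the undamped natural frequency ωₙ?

ωₙ ≈ 6.708 rad/s

Compare the denominator to the standard form s^2 + 2ζωₙs + ωₙ².
ωₙ² = 45, so ωₙ = √45 ≈ 6.708 rad/s.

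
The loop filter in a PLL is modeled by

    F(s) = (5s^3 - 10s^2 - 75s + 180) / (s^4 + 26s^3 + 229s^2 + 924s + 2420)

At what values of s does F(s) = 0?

s = 3, 3, -4

Set the numerator to zero: 5s^3 - 10s^2 - 75s + 180 = 0, i.e. 5·(s^3 - 2s^2 - 15s + 36) = 0.
Factoring: (s - 3)^2(s + 4) = 0.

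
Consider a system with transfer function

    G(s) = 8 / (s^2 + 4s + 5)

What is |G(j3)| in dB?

|G(j3)|_dB ≈ -3.98 dB

Substitute s = j3: numerator = 8, denominator = -4 + j12.
|G(j3)| = |8| / |-4 + j12| = 8 / 12.649 ≈ 0.6325.
In decibels: 20·log₁₀(0.6325) ≈ -3.98 dB.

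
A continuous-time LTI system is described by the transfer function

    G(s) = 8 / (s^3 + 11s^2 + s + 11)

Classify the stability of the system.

The denominator s^3 + 11s^2 + s + 11 factors as (s^2 + 1)(s + 11), giving poles at s = ±j, -11.
Since the simple pole(s) at s = ±j lie on the jω-axis with none in the right half-plane, the system is marginally stable.

marginally stable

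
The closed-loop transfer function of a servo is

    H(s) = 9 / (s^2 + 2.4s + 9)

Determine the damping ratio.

ζ = 0.4

Compare the denominator to the standard form s^2 + 2ζωₙs + ωₙ².
ωₙ² = 9, so ωₙ = 3 rad/s.
2ζωₙ = 2.4, so ζ = 2.4/(2·3) = 0.4.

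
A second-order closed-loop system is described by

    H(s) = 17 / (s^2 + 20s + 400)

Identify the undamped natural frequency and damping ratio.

ωₙ = 20 rad/s, ζ = 0.5

Compare the denominator to the standard form s^2 + 2ζωₙs + ωₙ².
ωₙ² = 400, so ωₙ = 20 rad/s.
2ζωₙ = 20, so ζ = 20/(2·20) = 0.5.
With ζ = 0.5 the response is underdamped.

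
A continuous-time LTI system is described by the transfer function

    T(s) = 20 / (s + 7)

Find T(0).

T(0) = 20/7 ≈ 2.857

Set s = 0: T(0) = (20) / (7) = 20/7.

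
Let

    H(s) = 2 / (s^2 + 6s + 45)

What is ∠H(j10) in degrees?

∠H(j10) ≈ -132.5°

At s = j10: numerator = 2, denominator = -55 + j60.
∠H = ∠num − ∠den = 0° − (132.51°) = -132.5°.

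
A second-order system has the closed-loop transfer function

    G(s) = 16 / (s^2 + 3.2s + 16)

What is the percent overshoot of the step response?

Comparing s^2 + 3.2s + 16 to s^2 + 2ζωₙs + ωₙ²: ωₙ = 4 rad/s and ζ = 3.2/(2·4) = 0.4.
%OS = 100·exp(−πζ/√(1−ζ²)) = 100·exp(−π·0.4/√(1−0.4²)) ≈ 25.4%.

%OS ≈ 25.4%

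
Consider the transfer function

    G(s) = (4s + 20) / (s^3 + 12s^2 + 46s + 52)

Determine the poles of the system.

s = -5 ± j, -2

The poles are the roots of the denominator s^3 + 12s^2 + 46s + 52 = 0.
Trying s = -2: the polynomial evaluates to 0, so (s + 2) is a factor.
Dividing out leaves s^2 + 10s + 26 = 0.
The quadratic formula then gives s = -5 ± 1j.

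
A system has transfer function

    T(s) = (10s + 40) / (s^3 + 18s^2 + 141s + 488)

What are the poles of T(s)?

s = -5 ± 6j, -8

The poles are the roots of the denominator s^3 + 18s^2 + 141s + 488 = 0.
Trying s = -8: the polynomial evaluates to 0, so (s + 8) is a factor.
Dividing out leaves s^2 + 10s + 61 = 0.
The quadratic formula then gives s = -5 ± 6j.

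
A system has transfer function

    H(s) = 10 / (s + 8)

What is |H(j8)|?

Substitute s = j8: numerator = 10, denominator = 8 + j8.
|H(j8)| = |10| / |8 + j8| = 10 / 11.314 ≈ 0.8839.

|H(j8)| ≈ 0.8839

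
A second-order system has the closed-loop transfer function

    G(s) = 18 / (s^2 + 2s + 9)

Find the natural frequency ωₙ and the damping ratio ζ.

Compare the denominator to the standard form s^2 + 2ζωₙs + ωₙ².
ωₙ² = 9, so ωₙ = 3 rad/s.
2ζωₙ = 2, so ζ = 2/(2·3) ≈ 0.3333.

ωₙ = 3 rad/s, ζ ≈ 0.3333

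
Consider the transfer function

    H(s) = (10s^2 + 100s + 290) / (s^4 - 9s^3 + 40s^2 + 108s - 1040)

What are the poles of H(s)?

The poles are the roots of the denominator s^4 - 9s^3 + 40s^2 + 108s - 1040 = 0.
Trying s = 5: the polynomial evaluates to 0, so (s - 5) is a factor.
Dividing out leaves s^3 - 4s^2 + 20s + 208 = 0.
This factors further as (s^2 - 8s + 52)(s + 4) = 0.

s = 5, 4 ± 6j, -4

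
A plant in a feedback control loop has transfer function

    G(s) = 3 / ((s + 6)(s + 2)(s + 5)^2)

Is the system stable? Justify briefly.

The poles can be read from the denominator factors: s = -6, -2, -5, -5.
Since all poles lie strictly in the left half-plane, the system is stable.

stable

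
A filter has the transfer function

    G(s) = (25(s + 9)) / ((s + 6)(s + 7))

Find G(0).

At s = 0 each factor (s + a) contributes a and each (s^2 + bs + c) contributes c.
G(0) = 25·(9) / ((6) · (7)) = 225/42 = 75/14.

G(0) = 75/14 ≈ 5.357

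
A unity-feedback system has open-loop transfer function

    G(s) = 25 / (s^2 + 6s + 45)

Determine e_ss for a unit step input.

e_ss = 0.6429

G(s) has no poles at the origin.
This is a Type 0 system. Kp = lim_{s→0} G(s) = 25/45 = 5/9.
e_ss = 1/(1 + Kp) = 1/(1 + 5/9) = 9/14 ≈ 0.6429.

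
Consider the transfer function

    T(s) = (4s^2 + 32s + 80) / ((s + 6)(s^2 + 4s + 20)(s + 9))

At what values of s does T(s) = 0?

s = -4 ± 2j

Set the numerator to zero: 4s^2 + 32s + 80 = 0, i.e. 4·(s^2 + 8s + 20) = 0.
Factoring: (s^2 + 8s + 20) = 0.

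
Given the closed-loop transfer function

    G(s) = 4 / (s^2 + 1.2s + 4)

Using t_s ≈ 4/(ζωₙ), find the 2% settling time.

t_s ≈ 6.667 s

Comparing s^2 + 1.2s + 4 to s^2 + 2ζωₙs + ωₙ²: ωₙ = 2 rad/s and ζ = 1.2/(2·2) = 0.3.
ζωₙ = 1.2/2 = 0.6, so t_s ≈ 4/(ζωₙ) = 4/0.6 ≈ 6.667 s.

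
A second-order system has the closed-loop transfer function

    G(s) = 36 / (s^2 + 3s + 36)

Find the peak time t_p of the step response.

Comparing s^2 + 3s + 36 to s^2 + 2ζωₙs + ωₙ²: ωₙ = 6 rad/s and ζ = 3/(2·6) = 0.25.
ζωₙ = 3/2 = 1.5, so ω_d = ωₙ√(1−ζ²) = √(ωₙ² − (ζωₙ)²) = √(36 − 1.5²) = √33.75 ≈ 5.809 rad/s.
t_p = π/ω_d = π/5.809 ≈ 0.5408 s.

t_p ≈ 0.5408 s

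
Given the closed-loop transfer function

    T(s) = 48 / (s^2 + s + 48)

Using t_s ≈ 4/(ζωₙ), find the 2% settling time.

t_s ≈ 8 s

Comparing s^2 + s + 48 to s^2 + 2ζωₙs + ωₙ²: ωₙ = √48 ≈ 6.928 rad/s and ζ = 1/(2·√48) ≈ 0.07217.
ζωₙ = 1/2 = 0.5, so t_s ≈ 4/(ζωₙ) = 4/0.5 = 8 s.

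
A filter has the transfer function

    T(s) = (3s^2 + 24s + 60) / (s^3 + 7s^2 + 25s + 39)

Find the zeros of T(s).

Set the numerator to zero: 3s^2 + 24s + 60 = 0, i.e. 3·(s^2 + 8s + 20) = 0.
Factoring: (s^2 + 8s + 20) = 0.

s = -4 + 2j, -4 - 2j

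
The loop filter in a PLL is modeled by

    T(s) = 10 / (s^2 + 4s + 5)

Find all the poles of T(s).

s = -2 ± j

The poles are the roots of the denominator s^2 + 4s + 5 = 0.
Using the quadratic formula: s = (-4 ± √(-4))/2 = -2 ± 1j.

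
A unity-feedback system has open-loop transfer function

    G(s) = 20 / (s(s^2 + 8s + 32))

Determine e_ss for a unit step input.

e_ss = 0

G(s) has one pole at the origin.
This is a Type 1 system; for a step input the steady-state error is zero.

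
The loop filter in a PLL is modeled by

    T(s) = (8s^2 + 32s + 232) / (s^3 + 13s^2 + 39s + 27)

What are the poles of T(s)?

s = -3, -9, -1

The poles are the roots of the denominator s^3 + 13s^2 + 39s + 27 = 0.
Trying s = -3: the polynomial evaluates to 0, so (s + 3) is a factor.
Dividing out leaves s^2 + 10s + 9 = 0.
Factoring the quadratic: (s + 9)(s + 1) = 0.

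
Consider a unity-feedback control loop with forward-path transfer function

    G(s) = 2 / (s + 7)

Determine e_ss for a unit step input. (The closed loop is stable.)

G(s) has no poles at the origin.
This is a Type 0 system. Kp = lim_{s→0} G(s) = 2/7.
e_ss = 1/(1 + Kp) = 1/(1 + 2/7) = 7/9 ≈ 0.7778.

e_ss = 0.7778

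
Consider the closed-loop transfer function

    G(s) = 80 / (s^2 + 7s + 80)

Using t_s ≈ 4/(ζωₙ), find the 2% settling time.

Comparing s^2 + 7s + 80 to s^2 + 2ζωₙs + ωₙ²: ωₙ = √80 ≈ 8.944 rad/s and ζ = 7/(2·√80) ≈ 0.3913.
ζωₙ = 7/2 = 3.5, so t_s ≈ 4/(ζωₙ) = 4/3.5 ≈ 1.143 s.

t_s ≈ 1.143 s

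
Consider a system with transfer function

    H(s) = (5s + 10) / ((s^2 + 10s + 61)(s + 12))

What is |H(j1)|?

Substitute s = j1: numerator = 10 + j5, denominator = 710 + j180.
|H(j1)| = |10 + j5| / |710 + j180| = 11.180 / 732.46 ≈ 0.01526.

|H(j1)| ≈ 0.01526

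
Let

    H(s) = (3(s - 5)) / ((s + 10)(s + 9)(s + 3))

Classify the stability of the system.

The poles can be read from the denominator factors: s = -10, -9, -3.
Since all poles lie strictly in the left half-plane, the system is stable.

stable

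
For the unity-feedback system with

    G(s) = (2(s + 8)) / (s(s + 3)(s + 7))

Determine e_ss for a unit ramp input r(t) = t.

e_ss = 1.312

G(s) has one pole at the origin.
This is a Type 1 system. Kv = lim_{s→0} s·G(s) = 16/21.
e_ss = 1/Kv = 1/(16/21) = 21/16 ≈ 1.312.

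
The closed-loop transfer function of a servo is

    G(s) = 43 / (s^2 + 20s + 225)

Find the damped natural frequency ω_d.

Comparing s^2 + 20s + 225 to s^2 + 2ζωₙs + ωₙ²: ωₙ = 15 rad/s and ζ = 20/(2·15) ≈ 0.6667.
ζωₙ = 20/2 = 10, so ω_d = ωₙ√(1−ζ²) = √(ωₙ² − (ζωₙ)²) = √(225 − 10²) = √125 ≈ 11.18 rad/s.

ω_d ≈ 11.18 rad/s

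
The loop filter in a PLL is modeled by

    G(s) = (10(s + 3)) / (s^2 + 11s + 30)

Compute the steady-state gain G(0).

Set s = 0: G(0) = (30) / (30) = 1.

G(0) = 1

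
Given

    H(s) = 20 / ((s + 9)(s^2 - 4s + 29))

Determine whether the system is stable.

The poles can be read from the denominator factors: s = -9, 2 ± 5j.
Since the pole(s) at s = 2 + 5j, 2 - 5j lie in the right half-plane, the system is unstable.

unstable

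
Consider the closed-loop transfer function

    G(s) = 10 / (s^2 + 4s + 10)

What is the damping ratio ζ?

Compare the denominator to the standard form s^2 + 2ζωₙs + ωₙ².
ωₙ² = 10, so ωₙ = √10 ≈ 3.162 rad/s.
2ζωₙ = 4, so ζ = 4/(2·√10) ≈ 0.6325.

ζ ≈ 0.6325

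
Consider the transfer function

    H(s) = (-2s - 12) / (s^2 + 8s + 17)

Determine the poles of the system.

The poles are the roots of the denominator s^2 + 8s + 17 = 0.
Using the quadratic formula: s = (-8 ± √(-4))/2 = -4 ± 1j.

s = -4 + j, -4 - j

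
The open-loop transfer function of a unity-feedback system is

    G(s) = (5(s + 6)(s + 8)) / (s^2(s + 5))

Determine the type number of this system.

Type 2

The denominator has 2 factors of s at the origin (free integrators), so this is a Type 2 system.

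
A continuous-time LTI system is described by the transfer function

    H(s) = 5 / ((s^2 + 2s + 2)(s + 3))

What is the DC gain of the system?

H(0) = 5/6 ≈ 0.8333

Set s = 0: H(0) = (5) / (6) = 5/6.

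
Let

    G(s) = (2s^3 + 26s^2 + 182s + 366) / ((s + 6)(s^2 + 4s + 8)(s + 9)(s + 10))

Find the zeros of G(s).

Set the numerator to zero: 2s^3 + 26s^2 + 182s + 366 = 0, i.e. 2·(s^3 + 13s^2 + 91s + 183) = 0.
Factoring: (s^2 + 10s + 61)(s + 3) = 0.

s = -5 ± 6j, -3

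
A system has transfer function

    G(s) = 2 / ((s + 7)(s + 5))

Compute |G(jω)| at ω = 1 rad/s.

|G(j1)| ≈ 0.05547

Substitute s = j1: numerator = 2, denominator = 34 + j12.
|G(j1)| = |2| / |34 + j12| = 2 / 36.056 ≈ 0.05547.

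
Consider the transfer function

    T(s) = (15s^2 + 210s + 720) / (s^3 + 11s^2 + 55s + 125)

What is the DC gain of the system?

Set s = 0: T(0) = (720) / (125) = 144/25.

T(0) = 144/25 ≈ 5.760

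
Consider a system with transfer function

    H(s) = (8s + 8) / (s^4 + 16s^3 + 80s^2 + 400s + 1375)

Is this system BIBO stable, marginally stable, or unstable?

The denominator s^4 + 16s^3 + 80s^2 + 400s + 1375 factors as (s^2 + 25)(s + 11)(s + 5), giving poles at s = ±5j, -11, -5.
Since the simple pole(s) at s = ±5j lie on the jω-axis with none in the right half-plane, the system is marginally stable.

marginally stable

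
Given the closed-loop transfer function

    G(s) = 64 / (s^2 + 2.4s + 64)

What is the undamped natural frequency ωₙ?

ωₙ = 8 rad/s

Compare the denominator to the standard form s^2 + 2ζωₙs + ωₙ².
ωₙ² = 64, so ωₙ = 8 rad/s.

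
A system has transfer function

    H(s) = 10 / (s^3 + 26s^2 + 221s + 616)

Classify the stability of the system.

stable

The denominator s^3 + 26s^2 + 221s + 616 factors as (s + 11)(s + 7)(s + 8), giving poles at s = -11, -7, -8.
Since all poles lie strictly in the left half-plane, the system is stable.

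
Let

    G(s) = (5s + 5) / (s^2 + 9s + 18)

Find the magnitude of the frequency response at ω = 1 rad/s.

Substitute s = j1: numerator = 5 + j5, denominator = 17 + j9.
|G(j1)| = |5 + j5| / |17 + j9| = 7.0711 / 19.235 ≈ 0.3676.

|G(j1)| ≈ 0.3676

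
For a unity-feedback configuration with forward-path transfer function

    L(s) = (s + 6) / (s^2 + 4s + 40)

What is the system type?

The denominator has no factor of s at the origin — no free integrator — so this is a Type 0 system.

Type 0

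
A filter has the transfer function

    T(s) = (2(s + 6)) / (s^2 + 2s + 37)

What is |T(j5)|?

Substitute s = j5: numerator = 12 + j10, denominator = 12 + j10.
|T(j5)| = |12 + j10| / |12 + j10| = 15.620 / 15.620 = 1.

|T(j5)| = 1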